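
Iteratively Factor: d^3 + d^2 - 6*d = (d - 2)*(d^2 + 3*d) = (d - 2)*(d + 3)*(d)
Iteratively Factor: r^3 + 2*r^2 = (r)*(r^2 + 2*r) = r*(r + 2)*(r)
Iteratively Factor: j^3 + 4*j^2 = (j + 4)*(j^2) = j*(j + 4)*(j)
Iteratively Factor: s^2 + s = (s + 1)*(s)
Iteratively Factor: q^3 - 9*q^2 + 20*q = (q)*(q^2 - 9*q + 20) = q*(q - 4)*(q - 5)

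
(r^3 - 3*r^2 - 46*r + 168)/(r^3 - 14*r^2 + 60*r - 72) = (r^2 + 3*r - 28)/(r^2 - 8*r + 12)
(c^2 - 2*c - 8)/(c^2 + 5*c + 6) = (c - 4)/(c + 3)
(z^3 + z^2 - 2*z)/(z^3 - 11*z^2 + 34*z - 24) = z*(z + 2)/(z^2 - 10*z + 24)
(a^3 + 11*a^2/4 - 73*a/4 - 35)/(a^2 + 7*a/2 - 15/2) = (4*a^2 - 9*a - 28)/(2*(2*a - 3))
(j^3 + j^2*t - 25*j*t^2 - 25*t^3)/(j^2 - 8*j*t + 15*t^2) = (-j^2 - 6*j*t - 5*t^2)/(-j + 3*t)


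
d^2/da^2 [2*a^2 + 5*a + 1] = 4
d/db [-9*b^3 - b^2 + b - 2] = -27*b^2 - 2*b + 1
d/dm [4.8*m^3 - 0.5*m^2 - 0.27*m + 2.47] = 14.4*m^2 - 1.0*m - 0.27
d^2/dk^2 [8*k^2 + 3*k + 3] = 16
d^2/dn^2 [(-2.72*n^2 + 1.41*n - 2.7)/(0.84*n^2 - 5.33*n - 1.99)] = (1.77635683940025e-15*n^4 - 22.366176*n^3 - 38.7112320000001*n^2 + 86.672376*n - 213.888538)/(0.592704*n^6 - 11.282544*n^5 + 67.377996*n^4 - 97.961669*n^3 - 159.621681*n^2 - 63.321999*n - 7.880599)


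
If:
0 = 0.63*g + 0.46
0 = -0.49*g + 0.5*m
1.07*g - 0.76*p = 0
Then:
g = -0.73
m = -0.72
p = -1.03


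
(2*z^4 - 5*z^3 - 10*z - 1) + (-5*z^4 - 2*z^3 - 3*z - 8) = -3*z^4 - 7*z^3 - 13*z - 9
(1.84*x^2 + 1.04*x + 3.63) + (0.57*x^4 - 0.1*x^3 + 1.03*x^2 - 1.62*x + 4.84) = 0.57*x^4 - 0.1*x^3 + 2.87*x^2 - 0.58*x + 8.47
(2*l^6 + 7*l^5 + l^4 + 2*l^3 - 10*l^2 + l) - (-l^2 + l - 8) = 2*l^6 + 7*l^5 + l^4 + 2*l^3 - 9*l^2 + 8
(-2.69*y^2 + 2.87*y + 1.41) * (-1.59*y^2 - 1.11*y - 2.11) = 4.2771*y^4 - 1.5774*y^3 + 0.2483*y^2 - 7.6208*y - 2.9751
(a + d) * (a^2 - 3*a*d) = a^3 - 2*a^2*d - 3*a*d^2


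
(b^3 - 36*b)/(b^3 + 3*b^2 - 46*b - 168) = b*(b - 6)/(b^2 - 3*b - 28)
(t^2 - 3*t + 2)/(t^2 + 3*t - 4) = (t - 2)/(t + 4)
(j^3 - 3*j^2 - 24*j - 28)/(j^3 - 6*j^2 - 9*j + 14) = (j + 2)/(j - 1)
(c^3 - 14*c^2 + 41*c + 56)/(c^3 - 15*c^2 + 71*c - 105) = (c^2 - 7*c - 8)/(c^2 - 8*c + 15)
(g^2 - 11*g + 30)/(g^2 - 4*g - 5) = (g - 6)/(g + 1)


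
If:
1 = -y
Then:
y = -1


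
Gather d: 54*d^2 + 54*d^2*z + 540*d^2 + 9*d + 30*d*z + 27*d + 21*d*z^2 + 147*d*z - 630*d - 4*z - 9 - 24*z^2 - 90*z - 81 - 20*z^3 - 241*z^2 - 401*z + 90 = d^2*(54*z + 594) + d*(21*z^2 + 177*z - 594) - 20*z^3 - 265*z^2 - 495*z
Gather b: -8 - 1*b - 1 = -b - 9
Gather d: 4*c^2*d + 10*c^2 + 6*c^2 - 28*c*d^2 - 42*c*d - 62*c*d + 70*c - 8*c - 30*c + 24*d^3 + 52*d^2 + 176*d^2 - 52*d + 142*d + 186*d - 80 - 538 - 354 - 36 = 16*c^2 + 32*c + 24*d^3 + d^2*(228 - 28*c) + d*(4*c^2 - 104*c + 276) - 1008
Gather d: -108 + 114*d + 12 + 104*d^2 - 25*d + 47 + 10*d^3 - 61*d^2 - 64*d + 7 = 10*d^3 + 43*d^2 + 25*d - 42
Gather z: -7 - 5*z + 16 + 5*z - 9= 0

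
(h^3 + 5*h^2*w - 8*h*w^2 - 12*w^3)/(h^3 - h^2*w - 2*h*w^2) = (h + 6*w)/h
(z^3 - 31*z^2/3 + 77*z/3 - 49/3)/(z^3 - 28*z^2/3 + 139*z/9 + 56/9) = 3*(3*z^2 - 10*z + 7)/(9*z^2 - 21*z - 8)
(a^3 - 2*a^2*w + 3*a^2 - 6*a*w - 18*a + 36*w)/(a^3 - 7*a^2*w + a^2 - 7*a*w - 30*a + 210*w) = (-a^2 + 2*a*w + 3*a - 6*w)/(-a^2 + 7*a*w + 5*a - 35*w)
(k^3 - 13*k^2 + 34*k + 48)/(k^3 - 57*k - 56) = (k - 6)/(k + 7)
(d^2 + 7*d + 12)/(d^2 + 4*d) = (d + 3)/d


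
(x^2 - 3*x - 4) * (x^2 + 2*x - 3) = x^4 - x^3 - 13*x^2 + x + 12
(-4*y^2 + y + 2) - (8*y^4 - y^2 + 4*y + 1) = -8*y^4 - 3*y^2 - 3*y + 1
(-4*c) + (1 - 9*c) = 1 - 13*c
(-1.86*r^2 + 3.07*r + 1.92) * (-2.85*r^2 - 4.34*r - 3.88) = 5.301*r^4 - 0.677099999999999*r^3 - 11.579*r^2 - 20.2444*r - 7.4496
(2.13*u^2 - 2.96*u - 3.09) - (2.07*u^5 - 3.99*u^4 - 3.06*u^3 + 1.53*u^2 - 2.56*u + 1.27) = -2.07*u^5 + 3.99*u^4 + 3.06*u^3 + 0.6*u^2 - 0.4*u - 4.36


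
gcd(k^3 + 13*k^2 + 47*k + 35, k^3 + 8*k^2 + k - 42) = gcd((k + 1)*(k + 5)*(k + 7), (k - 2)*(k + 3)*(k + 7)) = k + 7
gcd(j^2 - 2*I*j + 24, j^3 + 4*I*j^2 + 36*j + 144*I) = j^2 - 2*I*j + 24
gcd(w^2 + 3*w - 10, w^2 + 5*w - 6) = 1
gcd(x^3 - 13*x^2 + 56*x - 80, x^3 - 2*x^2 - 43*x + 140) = x^2 - 9*x + 20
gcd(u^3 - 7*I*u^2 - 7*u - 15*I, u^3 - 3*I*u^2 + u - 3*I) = u^2 - 2*I*u + 3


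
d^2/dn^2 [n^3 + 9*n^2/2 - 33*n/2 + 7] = 6*n + 9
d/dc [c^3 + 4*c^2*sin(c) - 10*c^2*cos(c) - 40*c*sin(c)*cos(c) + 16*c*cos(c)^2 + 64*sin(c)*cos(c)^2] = 10*c^2*sin(c) + 4*c^2*cos(c) + 3*c^2 + 8*c*sin(c) - 16*c*sin(2*c) - 20*c*cos(c) - 40*c*cos(2*c) - 20*sin(2*c) + 16*cos(c) + 8*cos(2*c) + 48*cos(3*c) + 8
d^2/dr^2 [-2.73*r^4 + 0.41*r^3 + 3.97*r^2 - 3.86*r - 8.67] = -32.76*r^2 + 2.46*r + 7.94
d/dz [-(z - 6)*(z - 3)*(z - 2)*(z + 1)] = 2*z*(-2*z^2 + 15*z - 25)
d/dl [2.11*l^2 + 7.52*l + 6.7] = 4.22*l + 7.52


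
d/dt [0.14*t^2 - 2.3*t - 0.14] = 0.28*t - 2.3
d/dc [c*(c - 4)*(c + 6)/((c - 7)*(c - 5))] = (c^4 - 24*c^3 + 105*c^2 + 140*c - 840)/(c^4 - 24*c^3 + 214*c^2 - 840*c + 1225)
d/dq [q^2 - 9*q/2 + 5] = 2*q - 9/2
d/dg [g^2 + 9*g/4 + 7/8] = 2*g + 9/4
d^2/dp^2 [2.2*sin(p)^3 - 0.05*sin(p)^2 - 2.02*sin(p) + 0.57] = 0.370000000000003*sin(p) + 4.95*sin(3*p) - 0.1*cos(2*p)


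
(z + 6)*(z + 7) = z^2 + 13*z + 42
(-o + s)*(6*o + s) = -6*o^2 + 5*o*s + s^2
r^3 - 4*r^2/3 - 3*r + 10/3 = (r - 2)*(r - 1)*(r + 5/3)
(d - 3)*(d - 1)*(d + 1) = d^3 - 3*d^2 - d + 3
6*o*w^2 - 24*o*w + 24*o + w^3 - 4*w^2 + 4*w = (6*o + w)*(w - 2)^2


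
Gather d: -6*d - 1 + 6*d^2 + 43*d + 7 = 6*d^2 + 37*d + 6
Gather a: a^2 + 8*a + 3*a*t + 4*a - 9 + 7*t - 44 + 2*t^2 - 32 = a^2 + a*(3*t + 12) + 2*t^2 + 7*t - 85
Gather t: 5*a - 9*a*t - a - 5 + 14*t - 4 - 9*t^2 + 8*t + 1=4*a - 9*t^2 + t*(22 - 9*a) - 8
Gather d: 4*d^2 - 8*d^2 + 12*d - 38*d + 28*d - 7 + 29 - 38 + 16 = -4*d^2 + 2*d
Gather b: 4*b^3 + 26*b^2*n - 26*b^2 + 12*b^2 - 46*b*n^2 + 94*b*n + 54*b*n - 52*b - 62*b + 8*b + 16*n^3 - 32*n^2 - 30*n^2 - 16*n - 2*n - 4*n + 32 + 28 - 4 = 4*b^3 + b^2*(26*n - 14) + b*(-46*n^2 + 148*n - 106) + 16*n^3 - 62*n^2 - 22*n + 56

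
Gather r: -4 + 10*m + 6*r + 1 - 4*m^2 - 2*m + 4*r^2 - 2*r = -4*m^2 + 8*m + 4*r^2 + 4*r - 3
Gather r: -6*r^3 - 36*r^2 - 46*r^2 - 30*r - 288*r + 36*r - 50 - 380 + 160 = -6*r^3 - 82*r^2 - 282*r - 270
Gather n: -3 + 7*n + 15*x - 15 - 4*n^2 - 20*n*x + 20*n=-4*n^2 + n*(27 - 20*x) + 15*x - 18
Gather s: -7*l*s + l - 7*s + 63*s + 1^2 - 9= l + s*(56 - 7*l) - 8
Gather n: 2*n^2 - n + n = 2*n^2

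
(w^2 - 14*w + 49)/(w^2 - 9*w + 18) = (w^2 - 14*w + 49)/(w^2 - 9*w + 18)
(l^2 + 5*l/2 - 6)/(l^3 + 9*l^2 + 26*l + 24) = (l - 3/2)/(l^2 + 5*l + 6)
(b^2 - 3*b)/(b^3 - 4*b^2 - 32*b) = (3 - b)/(-b^2 + 4*b + 32)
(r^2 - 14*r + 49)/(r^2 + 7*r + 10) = (r^2 - 14*r + 49)/(r^2 + 7*r + 10)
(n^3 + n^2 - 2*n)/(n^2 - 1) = n*(n + 2)/(n + 1)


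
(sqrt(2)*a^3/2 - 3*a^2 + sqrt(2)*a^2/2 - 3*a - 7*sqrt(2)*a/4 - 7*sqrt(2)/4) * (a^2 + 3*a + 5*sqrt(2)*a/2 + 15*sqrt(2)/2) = sqrt(2)*a^5/2 - a^4/2 + 2*sqrt(2)*a^4 - 31*sqrt(2)*a^3/4 - 2*a^3 - 37*sqrt(2)*a^2 - 41*a^2/4 - 111*sqrt(2)*a/4 - 35*a - 105/4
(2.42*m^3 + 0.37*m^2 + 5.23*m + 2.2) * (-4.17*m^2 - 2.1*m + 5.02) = -10.0914*m^5 - 6.6249*m^4 - 10.4377*m^3 - 18.2996*m^2 + 21.6346*m + 11.044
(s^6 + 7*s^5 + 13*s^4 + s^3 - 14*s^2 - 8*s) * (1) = s^6 + 7*s^5 + 13*s^4 + s^3 - 14*s^2 - 8*s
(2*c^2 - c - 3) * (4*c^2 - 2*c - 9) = 8*c^4 - 8*c^3 - 28*c^2 + 15*c + 27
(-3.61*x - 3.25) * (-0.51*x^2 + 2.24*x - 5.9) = 1.8411*x^3 - 6.4289*x^2 + 14.019*x + 19.175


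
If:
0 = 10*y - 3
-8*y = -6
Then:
No Solution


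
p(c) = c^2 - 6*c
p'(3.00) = 0.00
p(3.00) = -9.00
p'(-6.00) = -18.00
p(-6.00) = 72.00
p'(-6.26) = -18.52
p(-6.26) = 76.75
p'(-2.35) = -10.70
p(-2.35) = 19.62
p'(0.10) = -5.80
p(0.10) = -0.59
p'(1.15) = -3.70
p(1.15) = -5.58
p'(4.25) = 2.50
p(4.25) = -7.44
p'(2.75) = -0.50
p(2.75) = -8.94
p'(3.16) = 0.32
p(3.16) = -8.97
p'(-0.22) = -6.44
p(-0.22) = 1.37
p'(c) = 2*c - 6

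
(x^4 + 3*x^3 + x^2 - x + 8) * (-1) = -x^4 - 3*x^3 - x^2 + x - 8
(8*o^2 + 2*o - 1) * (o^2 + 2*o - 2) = 8*o^4 + 18*o^3 - 13*o^2 - 6*o + 2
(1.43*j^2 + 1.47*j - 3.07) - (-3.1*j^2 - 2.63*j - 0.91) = 4.53*j^2 + 4.1*j - 2.16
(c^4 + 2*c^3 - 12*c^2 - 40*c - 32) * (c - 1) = c^5 + c^4 - 14*c^3 - 28*c^2 + 8*c + 32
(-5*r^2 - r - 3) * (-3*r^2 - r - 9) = 15*r^4 + 8*r^3 + 55*r^2 + 12*r + 27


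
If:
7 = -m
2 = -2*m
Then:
No Solution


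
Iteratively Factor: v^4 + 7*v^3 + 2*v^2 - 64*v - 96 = (v + 4)*(v^3 + 3*v^2 - 10*v - 24) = (v - 3)*(v + 4)*(v^2 + 6*v + 8) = (v - 3)*(v + 2)*(v + 4)*(v + 4)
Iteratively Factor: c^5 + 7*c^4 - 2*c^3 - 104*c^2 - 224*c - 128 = (c + 4)*(c^4 + 3*c^3 - 14*c^2 - 48*c - 32) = (c + 1)*(c + 4)*(c^3 + 2*c^2 - 16*c - 32) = (c - 4)*(c + 1)*(c + 4)*(c^2 + 6*c + 8) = (c - 4)*(c + 1)*(c + 2)*(c + 4)*(c + 4)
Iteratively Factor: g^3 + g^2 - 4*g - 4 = (g + 2)*(g^2 - g - 2) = (g + 1)*(g + 2)*(g - 2)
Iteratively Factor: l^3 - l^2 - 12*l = (l - 4)*(l^2 + 3*l) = l*(l - 4)*(l + 3)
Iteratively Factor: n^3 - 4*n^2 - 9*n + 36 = (n - 3)*(n^2 - n - 12) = (n - 3)*(n + 3)*(n - 4)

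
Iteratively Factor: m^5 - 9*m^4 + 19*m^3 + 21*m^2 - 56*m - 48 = (m + 1)*(m^4 - 10*m^3 + 29*m^2 - 8*m - 48) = (m - 3)*(m + 1)*(m^3 - 7*m^2 + 8*m + 16) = (m - 4)*(m - 3)*(m + 1)*(m^2 - 3*m - 4) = (m - 4)*(m - 3)*(m + 1)^2*(m - 4)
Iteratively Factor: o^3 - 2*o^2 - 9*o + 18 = (o - 3)*(o^2 + o - 6) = (o - 3)*(o + 3)*(o - 2)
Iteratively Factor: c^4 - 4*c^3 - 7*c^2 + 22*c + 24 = (c - 4)*(c^3 - 7*c - 6) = (c - 4)*(c + 2)*(c^2 - 2*c - 3) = (c - 4)*(c + 1)*(c + 2)*(c - 3)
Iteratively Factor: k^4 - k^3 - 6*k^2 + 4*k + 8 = (k + 2)*(k^3 - 3*k^2 + 4) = (k + 1)*(k + 2)*(k^2 - 4*k + 4) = (k - 2)*(k + 1)*(k + 2)*(k - 2)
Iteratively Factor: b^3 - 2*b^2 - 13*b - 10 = (b + 2)*(b^2 - 4*b - 5) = (b - 5)*(b + 2)*(b + 1)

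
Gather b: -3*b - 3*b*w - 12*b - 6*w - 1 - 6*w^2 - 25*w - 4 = b*(-3*w - 15) - 6*w^2 - 31*w - 5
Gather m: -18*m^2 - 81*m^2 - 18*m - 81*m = -99*m^2 - 99*m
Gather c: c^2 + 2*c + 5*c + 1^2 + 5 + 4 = c^2 + 7*c + 10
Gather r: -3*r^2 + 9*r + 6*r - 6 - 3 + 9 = -3*r^2 + 15*r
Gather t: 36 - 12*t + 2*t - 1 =35 - 10*t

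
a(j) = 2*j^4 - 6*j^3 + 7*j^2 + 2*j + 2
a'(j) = 8*j^3 - 18*j^2 + 14*j + 2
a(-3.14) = 444.92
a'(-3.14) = -467.11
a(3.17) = 89.51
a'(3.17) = 120.34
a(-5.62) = 3272.03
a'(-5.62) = -2065.23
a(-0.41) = 2.83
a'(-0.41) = -7.32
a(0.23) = 2.76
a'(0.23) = 4.37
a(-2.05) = 114.33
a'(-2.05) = -171.27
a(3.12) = 83.67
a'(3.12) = 113.43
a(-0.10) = 1.88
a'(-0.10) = 0.41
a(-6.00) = 4130.00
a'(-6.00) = -2458.00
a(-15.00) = 123047.00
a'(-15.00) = -31258.00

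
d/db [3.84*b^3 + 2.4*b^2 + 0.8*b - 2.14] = 11.52*b^2 + 4.8*b + 0.8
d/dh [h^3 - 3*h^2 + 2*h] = 3*h^2 - 6*h + 2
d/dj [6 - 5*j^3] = -15*j^2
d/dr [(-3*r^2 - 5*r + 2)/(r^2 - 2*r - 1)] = (11*r^2 + 2*r + 9)/(r^4 - 4*r^3 + 2*r^2 + 4*r + 1)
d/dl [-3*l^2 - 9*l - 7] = -6*l - 9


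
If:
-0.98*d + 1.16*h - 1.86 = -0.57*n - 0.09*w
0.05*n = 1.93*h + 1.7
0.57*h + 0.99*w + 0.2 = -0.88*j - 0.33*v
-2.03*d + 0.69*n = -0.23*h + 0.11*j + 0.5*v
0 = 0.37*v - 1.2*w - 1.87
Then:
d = 0.889899970008217 - 1.64962929719578*w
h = -0.0736826142497135*w - 0.718759089430617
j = -2.29348997744083*w - 1.65698313279817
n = 6.25589914797819 - 2.84414891003894*w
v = 3.24324324324324*w + 5.05405405405405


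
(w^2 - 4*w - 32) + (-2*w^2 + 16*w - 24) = -w^2 + 12*w - 56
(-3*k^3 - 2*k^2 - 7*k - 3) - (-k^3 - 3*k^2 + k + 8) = -2*k^3 + k^2 - 8*k - 11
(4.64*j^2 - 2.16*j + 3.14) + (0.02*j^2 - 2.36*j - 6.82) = 4.66*j^2 - 4.52*j - 3.68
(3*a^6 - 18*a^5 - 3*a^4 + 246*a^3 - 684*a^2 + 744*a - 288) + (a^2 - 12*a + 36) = 3*a^6 - 18*a^5 - 3*a^4 + 246*a^3 - 683*a^2 + 732*a - 252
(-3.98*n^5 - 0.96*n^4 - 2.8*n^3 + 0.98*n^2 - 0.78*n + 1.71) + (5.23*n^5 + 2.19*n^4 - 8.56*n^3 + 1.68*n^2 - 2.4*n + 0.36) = 1.25*n^5 + 1.23*n^4 - 11.36*n^3 + 2.66*n^2 - 3.18*n + 2.07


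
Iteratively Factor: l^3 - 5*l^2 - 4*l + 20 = (l + 2)*(l^2 - 7*l + 10) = (l - 2)*(l + 2)*(l - 5)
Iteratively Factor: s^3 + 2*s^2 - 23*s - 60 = (s + 4)*(s^2 - 2*s - 15) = (s + 3)*(s + 4)*(s - 5)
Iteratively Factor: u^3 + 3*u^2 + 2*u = (u + 1)*(u^2 + 2*u) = (u + 1)*(u + 2)*(u)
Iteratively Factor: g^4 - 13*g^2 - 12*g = (g + 1)*(g^3 - g^2 - 12*g) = g*(g + 1)*(g^2 - g - 12) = g*(g - 4)*(g + 1)*(g + 3)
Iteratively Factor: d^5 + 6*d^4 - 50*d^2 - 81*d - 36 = (d - 3)*(d^4 + 9*d^3 + 27*d^2 + 31*d + 12) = (d - 3)*(d + 3)*(d^3 + 6*d^2 + 9*d + 4) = (d - 3)*(d + 1)*(d + 3)*(d^2 + 5*d + 4) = (d - 3)*(d + 1)^2*(d + 3)*(d + 4)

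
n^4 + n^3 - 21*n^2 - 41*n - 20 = (n - 5)*(n + 1)^2*(n + 4)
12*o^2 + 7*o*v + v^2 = (3*o + v)*(4*o + v)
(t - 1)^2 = t^2 - 2*t + 1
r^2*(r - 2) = r^3 - 2*r^2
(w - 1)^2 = w^2 - 2*w + 1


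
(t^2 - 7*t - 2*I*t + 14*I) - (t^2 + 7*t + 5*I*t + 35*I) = -14*t - 7*I*t - 21*I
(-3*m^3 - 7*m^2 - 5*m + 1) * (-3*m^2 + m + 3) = 9*m^5 + 18*m^4 - m^3 - 29*m^2 - 14*m + 3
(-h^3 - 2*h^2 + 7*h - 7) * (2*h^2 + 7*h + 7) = -2*h^5 - 11*h^4 - 7*h^3 + 21*h^2 - 49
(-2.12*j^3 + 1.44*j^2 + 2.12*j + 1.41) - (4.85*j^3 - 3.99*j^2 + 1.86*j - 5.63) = -6.97*j^3 + 5.43*j^2 + 0.26*j + 7.04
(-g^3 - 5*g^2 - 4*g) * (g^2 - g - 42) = -g^5 - 4*g^4 + 43*g^3 + 214*g^2 + 168*g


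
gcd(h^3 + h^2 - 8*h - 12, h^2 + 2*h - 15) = h - 3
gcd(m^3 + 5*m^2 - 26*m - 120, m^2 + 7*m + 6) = m + 6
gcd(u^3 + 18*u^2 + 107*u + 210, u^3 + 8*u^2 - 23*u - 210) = u^2 + 13*u + 42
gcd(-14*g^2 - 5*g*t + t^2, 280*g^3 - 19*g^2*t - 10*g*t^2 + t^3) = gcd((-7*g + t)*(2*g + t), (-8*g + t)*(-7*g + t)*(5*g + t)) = -7*g + t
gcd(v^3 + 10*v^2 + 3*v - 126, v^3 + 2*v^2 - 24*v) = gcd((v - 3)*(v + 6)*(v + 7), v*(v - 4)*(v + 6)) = v + 6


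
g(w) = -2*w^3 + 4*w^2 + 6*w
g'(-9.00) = -552.00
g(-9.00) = 1728.00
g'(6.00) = -162.00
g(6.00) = -252.00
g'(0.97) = 8.11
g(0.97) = 7.76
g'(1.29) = 6.34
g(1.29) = 10.10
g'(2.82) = -19.15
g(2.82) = 3.88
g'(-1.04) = -8.81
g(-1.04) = 0.34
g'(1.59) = 3.55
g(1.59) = 11.61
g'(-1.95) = -32.42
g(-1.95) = 18.34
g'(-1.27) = -13.84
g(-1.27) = 2.93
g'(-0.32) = 2.83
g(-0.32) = -1.44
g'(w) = -6*w^2 + 8*w + 6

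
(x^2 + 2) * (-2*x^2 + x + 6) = -2*x^4 + x^3 + 2*x^2 + 2*x + 12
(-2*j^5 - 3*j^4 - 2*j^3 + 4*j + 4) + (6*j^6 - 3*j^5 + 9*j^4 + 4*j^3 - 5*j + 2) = 6*j^6 - 5*j^5 + 6*j^4 + 2*j^3 - j + 6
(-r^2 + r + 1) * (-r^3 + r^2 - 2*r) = r^5 - 2*r^4 + 2*r^3 - r^2 - 2*r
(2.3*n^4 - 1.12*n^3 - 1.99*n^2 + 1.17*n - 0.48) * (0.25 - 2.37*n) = -5.451*n^5 + 3.2294*n^4 + 4.4363*n^3 - 3.2704*n^2 + 1.4301*n - 0.12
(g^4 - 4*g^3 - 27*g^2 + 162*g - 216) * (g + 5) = g^5 + g^4 - 47*g^3 + 27*g^2 + 594*g - 1080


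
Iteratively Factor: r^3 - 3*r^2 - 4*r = (r - 4)*(r^2 + r) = r*(r - 4)*(r + 1)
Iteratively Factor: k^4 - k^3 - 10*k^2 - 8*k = (k + 2)*(k^3 - 3*k^2 - 4*k) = k*(k + 2)*(k^2 - 3*k - 4) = k*(k + 1)*(k + 2)*(k - 4)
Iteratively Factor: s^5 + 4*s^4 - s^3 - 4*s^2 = (s + 1)*(s^4 + 3*s^3 - 4*s^2) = s*(s + 1)*(s^3 + 3*s^2 - 4*s) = s*(s + 1)*(s + 4)*(s^2 - s) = s*(s - 1)*(s + 1)*(s + 4)*(s)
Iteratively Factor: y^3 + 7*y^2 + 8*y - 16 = (y + 4)*(y^2 + 3*y - 4) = (y - 1)*(y + 4)*(y + 4)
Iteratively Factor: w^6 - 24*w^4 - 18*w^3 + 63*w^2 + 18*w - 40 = (w + 2)*(w^5 - 2*w^4 - 20*w^3 + 22*w^2 + 19*w - 20) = (w - 5)*(w + 2)*(w^4 + 3*w^3 - 5*w^2 - 3*w + 4) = (w - 5)*(w - 1)*(w + 2)*(w^3 + 4*w^2 - w - 4) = (w - 5)*(w - 1)*(w + 1)*(w + 2)*(w^2 + 3*w - 4) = (w - 5)*(w - 1)*(w + 1)*(w + 2)*(w + 4)*(w - 1)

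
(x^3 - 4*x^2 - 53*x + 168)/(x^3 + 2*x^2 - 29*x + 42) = (x - 8)/(x - 2)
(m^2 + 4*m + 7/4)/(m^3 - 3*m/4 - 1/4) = (2*m + 7)/(2*m^2 - m - 1)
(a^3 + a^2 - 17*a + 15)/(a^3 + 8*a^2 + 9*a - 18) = (a^2 + 2*a - 15)/(a^2 + 9*a + 18)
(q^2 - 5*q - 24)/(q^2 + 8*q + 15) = (q - 8)/(q + 5)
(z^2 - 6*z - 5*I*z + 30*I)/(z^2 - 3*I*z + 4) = (z^2 - 6*z - 5*I*z + 30*I)/(z^2 - 3*I*z + 4)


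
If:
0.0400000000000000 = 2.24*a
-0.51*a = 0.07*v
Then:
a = 0.02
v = -0.13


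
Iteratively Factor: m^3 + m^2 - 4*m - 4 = (m + 1)*(m^2 - 4) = (m + 1)*(m + 2)*(m - 2)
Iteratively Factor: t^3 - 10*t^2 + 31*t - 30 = (t - 3)*(t^2 - 7*t + 10) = (t - 5)*(t - 3)*(t - 2)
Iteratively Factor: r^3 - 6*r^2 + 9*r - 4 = (r - 1)*(r^2 - 5*r + 4) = (r - 1)^2*(r - 4)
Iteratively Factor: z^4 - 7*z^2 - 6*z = (z - 3)*(z^3 + 3*z^2 + 2*z) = z*(z - 3)*(z^2 + 3*z + 2) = z*(z - 3)*(z + 2)*(z + 1)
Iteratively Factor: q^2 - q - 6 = (q + 2)*(q - 3)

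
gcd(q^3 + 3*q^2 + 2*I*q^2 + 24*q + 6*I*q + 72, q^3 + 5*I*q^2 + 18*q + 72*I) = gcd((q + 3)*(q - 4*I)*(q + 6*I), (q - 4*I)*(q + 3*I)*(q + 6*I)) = q^2 + 2*I*q + 24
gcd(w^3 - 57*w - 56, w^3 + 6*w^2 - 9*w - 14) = w^2 + 8*w + 7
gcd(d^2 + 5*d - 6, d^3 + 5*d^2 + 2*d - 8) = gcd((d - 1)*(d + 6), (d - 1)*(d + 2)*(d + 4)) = d - 1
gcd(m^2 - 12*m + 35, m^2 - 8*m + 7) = m - 7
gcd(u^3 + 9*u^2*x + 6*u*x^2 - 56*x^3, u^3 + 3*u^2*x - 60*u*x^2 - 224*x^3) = u^2 + 11*u*x + 28*x^2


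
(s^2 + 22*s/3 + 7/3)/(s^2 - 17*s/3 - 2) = (s + 7)/(s - 6)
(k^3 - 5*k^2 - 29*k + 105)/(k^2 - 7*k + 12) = (k^2 - 2*k - 35)/(k - 4)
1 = 1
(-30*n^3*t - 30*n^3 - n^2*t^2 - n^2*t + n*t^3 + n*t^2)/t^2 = -30*n^3/t - 30*n^3/t^2 - n^2 - n^2/t + n*t + n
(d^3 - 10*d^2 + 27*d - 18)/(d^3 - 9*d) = (d^2 - 7*d + 6)/(d*(d + 3))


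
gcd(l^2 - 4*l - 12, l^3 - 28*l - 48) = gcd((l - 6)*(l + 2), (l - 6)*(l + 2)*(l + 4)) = l^2 - 4*l - 12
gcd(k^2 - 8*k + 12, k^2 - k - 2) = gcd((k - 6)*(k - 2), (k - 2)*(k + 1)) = k - 2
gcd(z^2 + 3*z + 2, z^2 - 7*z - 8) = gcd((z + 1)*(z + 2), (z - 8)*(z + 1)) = z + 1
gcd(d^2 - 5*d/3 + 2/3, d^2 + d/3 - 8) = 1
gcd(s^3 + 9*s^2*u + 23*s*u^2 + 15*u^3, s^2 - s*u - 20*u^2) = 1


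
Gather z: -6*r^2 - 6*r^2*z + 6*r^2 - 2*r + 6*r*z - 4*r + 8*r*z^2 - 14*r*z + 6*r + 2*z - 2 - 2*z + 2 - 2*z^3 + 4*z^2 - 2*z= -2*z^3 + z^2*(8*r + 4) + z*(-6*r^2 - 8*r - 2)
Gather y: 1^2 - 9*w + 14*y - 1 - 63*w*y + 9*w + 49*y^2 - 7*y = 49*y^2 + y*(7 - 63*w)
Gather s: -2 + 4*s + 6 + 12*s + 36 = 16*s + 40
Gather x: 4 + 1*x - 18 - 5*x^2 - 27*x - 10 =-5*x^2 - 26*x - 24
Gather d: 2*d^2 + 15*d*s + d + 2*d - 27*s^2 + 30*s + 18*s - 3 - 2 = 2*d^2 + d*(15*s + 3) - 27*s^2 + 48*s - 5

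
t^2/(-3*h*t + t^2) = t/(-3*h + t)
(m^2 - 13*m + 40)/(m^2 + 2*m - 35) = (m - 8)/(m + 7)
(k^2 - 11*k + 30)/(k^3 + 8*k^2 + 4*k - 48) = (k^2 - 11*k + 30)/(k^3 + 8*k^2 + 4*k - 48)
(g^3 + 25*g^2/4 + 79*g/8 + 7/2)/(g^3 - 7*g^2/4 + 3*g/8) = (8*g^3 + 50*g^2 + 79*g + 28)/(g*(8*g^2 - 14*g + 3))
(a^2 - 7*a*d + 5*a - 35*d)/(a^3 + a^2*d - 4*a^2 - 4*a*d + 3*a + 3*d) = (a^2 - 7*a*d + 5*a - 35*d)/(a^3 + a^2*d - 4*a^2 - 4*a*d + 3*a + 3*d)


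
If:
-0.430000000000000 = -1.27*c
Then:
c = 0.34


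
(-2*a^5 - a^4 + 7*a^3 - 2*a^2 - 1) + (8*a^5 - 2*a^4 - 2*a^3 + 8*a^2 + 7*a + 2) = 6*a^5 - 3*a^4 + 5*a^3 + 6*a^2 + 7*a + 1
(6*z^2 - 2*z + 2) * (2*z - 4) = 12*z^3 - 28*z^2 + 12*z - 8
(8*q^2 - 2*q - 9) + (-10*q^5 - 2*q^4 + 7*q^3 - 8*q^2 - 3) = -10*q^5 - 2*q^4 + 7*q^3 - 2*q - 12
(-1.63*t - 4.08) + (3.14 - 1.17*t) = -2.8*t - 0.94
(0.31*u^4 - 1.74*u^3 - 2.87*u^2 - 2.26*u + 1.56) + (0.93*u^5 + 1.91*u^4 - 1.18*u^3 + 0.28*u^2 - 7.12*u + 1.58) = 0.93*u^5 + 2.22*u^4 - 2.92*u^3 - 2.59*u^2 - 9.38*u + 3.14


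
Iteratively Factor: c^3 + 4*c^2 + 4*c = (c)*(c^2 + 4*c + 4) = c*(c + 2)*(c + 2)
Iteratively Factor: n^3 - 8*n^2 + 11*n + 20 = (n - 5)*(n^2 - 3*n - 4) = (n - 5)*(n - 4)*(n + 1)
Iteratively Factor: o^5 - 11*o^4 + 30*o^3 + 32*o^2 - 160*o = (o + 2)*(o^4 - 13*o^3 + 56*o^2 - 80*o) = (o - 4)*(o + 2)*(o^3 - 9*o^2 + 20*o) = o*(o - 4)*(o + 2)*(o^2 - 9*o + 20) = o*(o - 5)*(o - 4)*(o + 2)*(o - 4)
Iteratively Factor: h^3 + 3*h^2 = (h + 3)*(h^2) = h*(h + 3)*(h)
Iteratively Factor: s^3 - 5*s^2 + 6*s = (s - 2)*(s^2 - 3*s) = s*(s - 2)*(s - 3)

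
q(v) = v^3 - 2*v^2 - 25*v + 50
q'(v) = 3*v^2 - 4*v - 25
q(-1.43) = 78.74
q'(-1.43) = -13.15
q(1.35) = 15.07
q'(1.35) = -24.93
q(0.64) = 33.44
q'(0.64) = -26.33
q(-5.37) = -28.28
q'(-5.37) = 82.99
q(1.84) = 3.46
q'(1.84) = -22.20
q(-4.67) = 21.28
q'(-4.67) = 59.11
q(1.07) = 22.19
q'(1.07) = -25.85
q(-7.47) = -291.68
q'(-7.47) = 172.28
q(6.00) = 44.00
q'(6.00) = 59.00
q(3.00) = -16.00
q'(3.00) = -10.00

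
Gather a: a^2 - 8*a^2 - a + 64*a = -7*a^2 + 63*a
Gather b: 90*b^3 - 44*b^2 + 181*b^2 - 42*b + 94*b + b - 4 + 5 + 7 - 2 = 90*b^3 + 137*b^2 + 53*b + 6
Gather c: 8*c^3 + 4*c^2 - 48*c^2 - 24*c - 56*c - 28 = 8*c^3 - 44*c^2 - 80*c - 28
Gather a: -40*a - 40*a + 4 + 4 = 8 - 80*a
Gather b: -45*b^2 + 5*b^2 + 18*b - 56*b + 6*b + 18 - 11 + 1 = -40*b^2 - 32*b + 8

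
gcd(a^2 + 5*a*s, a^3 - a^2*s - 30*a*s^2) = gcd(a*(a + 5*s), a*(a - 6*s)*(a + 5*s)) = a^2 + 5*a*s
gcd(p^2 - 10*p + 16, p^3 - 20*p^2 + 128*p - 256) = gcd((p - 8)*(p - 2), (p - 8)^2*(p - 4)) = p - 8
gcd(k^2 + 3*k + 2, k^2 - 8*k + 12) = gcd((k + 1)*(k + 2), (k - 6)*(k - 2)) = 1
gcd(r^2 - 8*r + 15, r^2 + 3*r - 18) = r - 3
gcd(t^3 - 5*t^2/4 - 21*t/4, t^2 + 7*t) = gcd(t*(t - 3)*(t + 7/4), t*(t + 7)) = t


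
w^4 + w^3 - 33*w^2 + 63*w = w*(w - 3)^2*(w + 7)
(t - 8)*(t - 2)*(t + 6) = t^3 - 4*t^2 - 44*t + 96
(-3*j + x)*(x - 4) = -3*j*x + 12*j + x^2 - 4*x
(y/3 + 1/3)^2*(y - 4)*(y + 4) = y^4/9 + 2*y^3/9 - 5*y^2/3 - 32*y/9 - 16/9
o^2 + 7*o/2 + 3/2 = (o + 1/2)*(o + 3)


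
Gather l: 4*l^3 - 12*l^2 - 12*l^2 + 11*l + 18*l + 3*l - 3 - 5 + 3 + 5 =4*l^3 - 24*l^2 + 32*l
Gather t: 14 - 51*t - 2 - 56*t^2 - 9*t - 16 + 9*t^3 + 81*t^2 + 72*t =9*t^3 + 25*t^2 + 12*t - 4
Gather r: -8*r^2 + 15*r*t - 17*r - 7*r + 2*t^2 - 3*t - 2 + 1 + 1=-8*r^2 + r*(15*t - 24) + 2*t^2 - 3*t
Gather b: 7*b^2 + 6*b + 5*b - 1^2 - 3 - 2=7*b^2 + 11*b - 6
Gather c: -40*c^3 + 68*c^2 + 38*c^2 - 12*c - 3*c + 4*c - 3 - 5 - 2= -40*c^3 + 106*c^2 - 11*c - 10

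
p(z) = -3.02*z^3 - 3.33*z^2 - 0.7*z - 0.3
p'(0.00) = -0.70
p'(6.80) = -464.92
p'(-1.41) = -9.32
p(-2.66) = 34.84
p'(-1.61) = -13.46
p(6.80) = -1108.62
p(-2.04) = 12.91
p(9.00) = -2477.91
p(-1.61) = 4.80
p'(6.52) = -429.27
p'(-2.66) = -47.09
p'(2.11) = -55.09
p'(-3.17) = -70.63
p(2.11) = -44.97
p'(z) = -9.06*z^2 - 6.66*z - 0.7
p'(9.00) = -794.50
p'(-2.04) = -24.82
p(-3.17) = 64.66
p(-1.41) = 2.53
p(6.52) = -983.47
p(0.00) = -0.30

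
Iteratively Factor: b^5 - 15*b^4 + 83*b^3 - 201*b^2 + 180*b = (b - 3)*(b^4 - 12*b^3 + 47*b^2 - 60*b) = b*(b - 3)*(b^3 - 12*b^2 + 47*b - 60) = b*(b - 5)*(b - 3)*(b^2 - 7*b + 12) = b*(b - 5)*(b - 3)^2*(b - 4)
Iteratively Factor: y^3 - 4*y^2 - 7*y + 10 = (y - 5)*(y^2 + y - 2) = (y - 5)*(y + 2)*(y - 1)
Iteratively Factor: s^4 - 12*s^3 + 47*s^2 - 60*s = (s - 4)*(s^3 - 8*s^2 + 15*s) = (s - 4)*(s - 3)*(s^2 - 5*s) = s*(s - 4)*(s - 3)*(s - 5)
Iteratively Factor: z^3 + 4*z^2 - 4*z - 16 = (z - 2)*(z^2 + 6*z + 8) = (z - 2)*(z + 2)*(z + 4)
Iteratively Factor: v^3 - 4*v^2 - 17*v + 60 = (v - 3)*(v^2 - v - 20) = (v - 3)*(v + 4)*(v - 5)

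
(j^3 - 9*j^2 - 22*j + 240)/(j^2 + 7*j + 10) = (j^2 - 14*j + 48)/(j + 2)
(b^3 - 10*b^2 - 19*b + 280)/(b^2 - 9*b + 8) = (b^2 - 2*b - 35)/(b - 1)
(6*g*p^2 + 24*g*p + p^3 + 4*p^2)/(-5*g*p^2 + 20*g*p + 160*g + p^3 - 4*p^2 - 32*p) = p*(6*g + p)/(-5*g*p + 40*g + p^2 - 8*p)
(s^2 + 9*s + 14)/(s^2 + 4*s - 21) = (s + 2)/(s - 3)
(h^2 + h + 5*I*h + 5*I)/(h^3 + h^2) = (h + 5*I)/h^2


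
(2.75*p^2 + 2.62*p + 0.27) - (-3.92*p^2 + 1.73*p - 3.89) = 6.67*p^2 + 0.89*p + 4.16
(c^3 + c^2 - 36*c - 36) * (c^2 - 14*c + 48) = c^5 - 13*c^4 - 2*c^3 + 516*c^2 - 1224*c - 1728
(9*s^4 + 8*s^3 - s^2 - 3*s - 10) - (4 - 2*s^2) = 9*s^4 + 8*s^3 + s^2 - 3*s - 14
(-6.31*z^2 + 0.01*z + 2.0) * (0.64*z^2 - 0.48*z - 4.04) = -4.0384*z^4 + 3.0352*z^3 + 26.7676*z^2 - 1.0004*z - 8.08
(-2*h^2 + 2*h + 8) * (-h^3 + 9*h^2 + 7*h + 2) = 2*h^5 - 20*h^4 - 4*h^3 + 82*h^2 + 60*h + 16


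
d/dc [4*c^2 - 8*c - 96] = 8*c - 8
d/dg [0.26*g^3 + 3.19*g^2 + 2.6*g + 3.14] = 0.78*g^2 + 6.38*g + 2.6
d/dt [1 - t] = -1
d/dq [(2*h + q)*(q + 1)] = 2*h + 2*q + 1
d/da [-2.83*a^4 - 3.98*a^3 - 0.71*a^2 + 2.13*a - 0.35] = -11.32*a^3 - 11.94*a^2 - 1.42*a + 2.13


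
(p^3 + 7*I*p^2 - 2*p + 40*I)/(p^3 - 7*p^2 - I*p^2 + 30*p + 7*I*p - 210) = (p^2 + 2*I*p + 8)/(p^2 - p*(7 + 6*I) + 42*I)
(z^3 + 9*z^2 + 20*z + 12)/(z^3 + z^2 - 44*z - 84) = (z + 1)/(z - 7)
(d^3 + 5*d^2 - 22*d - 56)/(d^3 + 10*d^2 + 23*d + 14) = (d - 4)/(d + 1)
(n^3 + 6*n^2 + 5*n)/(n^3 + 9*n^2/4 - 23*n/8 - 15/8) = 8*n*(n^2 + 6*n + 5)/(8*n^3 + 18*n^2 - 23*n - 15)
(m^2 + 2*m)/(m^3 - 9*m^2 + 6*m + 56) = m/(m^2 - 11*m + 28)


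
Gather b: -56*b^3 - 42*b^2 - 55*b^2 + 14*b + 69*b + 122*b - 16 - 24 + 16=-56*b^3 - 97*b^2 + 205*b - 24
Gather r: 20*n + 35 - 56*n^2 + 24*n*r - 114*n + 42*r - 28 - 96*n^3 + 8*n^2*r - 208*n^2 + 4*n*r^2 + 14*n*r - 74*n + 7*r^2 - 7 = -96*n^3 - 264*n^2 - 168*n + r^2*(4*n + 7) + r*(8*n^2 + 38*n + 42)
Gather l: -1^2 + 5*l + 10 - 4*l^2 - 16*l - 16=-4*l^2 - 11*l - 7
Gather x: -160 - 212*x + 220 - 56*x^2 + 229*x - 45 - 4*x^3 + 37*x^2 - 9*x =-4*x^3 - 19*x^2 + 8*x + 15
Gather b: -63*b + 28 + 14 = 42 - 63*b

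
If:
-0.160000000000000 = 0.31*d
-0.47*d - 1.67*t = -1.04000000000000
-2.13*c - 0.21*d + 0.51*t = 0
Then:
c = 0.23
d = -0.52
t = 0.77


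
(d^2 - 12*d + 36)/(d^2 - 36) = (d - 6)/(d + 6)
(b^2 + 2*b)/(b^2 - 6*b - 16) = b/(b - 8)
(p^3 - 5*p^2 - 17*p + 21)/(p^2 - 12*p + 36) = (p^3 - 5*p^2 - 17*p + 21)/(p^2 - 12*p + 36)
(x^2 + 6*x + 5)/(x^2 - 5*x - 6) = (x + 5)/(x - 6)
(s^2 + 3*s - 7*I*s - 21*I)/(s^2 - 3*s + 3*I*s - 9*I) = (s^2 + s*(3 - 7*I) - 21*I)/(s^2 + 3*s*(-1 + I) - 9*I)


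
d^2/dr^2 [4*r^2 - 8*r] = 8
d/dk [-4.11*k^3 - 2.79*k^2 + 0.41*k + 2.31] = -12.33*k^2 - 5.58*k + 0.41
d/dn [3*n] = 3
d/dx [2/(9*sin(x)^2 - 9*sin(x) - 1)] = 18*(1 - 2*sin(x))*cos(x)/(-9*sin(x)^2 + 9*sin(x) + 1)^2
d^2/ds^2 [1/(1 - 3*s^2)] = 6*(-9*s^2 - 1)/(3*s^2 - 1)^3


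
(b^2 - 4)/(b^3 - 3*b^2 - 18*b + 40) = (b + 2)/(b^2 - b - 20)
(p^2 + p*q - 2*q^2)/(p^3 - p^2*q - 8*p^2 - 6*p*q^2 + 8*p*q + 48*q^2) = (p - q)/(p^2 - 3*p*q - 8*p + 24*q)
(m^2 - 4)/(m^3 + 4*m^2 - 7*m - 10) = (m + 2)/(m^2 + 6*m + 5)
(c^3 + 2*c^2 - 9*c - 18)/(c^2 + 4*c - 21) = (c^2 + 5*c + 6)/(c + 7)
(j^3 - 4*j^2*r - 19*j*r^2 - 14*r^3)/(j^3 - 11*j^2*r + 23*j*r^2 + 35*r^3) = (-j - 2*r)/(-j + 5*r)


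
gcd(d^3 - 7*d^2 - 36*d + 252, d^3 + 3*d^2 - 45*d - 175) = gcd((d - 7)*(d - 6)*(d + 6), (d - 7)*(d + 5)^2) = d - 7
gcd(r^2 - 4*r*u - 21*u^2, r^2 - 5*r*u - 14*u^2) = r - 7*u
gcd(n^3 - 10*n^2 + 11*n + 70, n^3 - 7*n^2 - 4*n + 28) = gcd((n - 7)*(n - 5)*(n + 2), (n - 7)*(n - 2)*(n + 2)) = n^2 - 5*n - 14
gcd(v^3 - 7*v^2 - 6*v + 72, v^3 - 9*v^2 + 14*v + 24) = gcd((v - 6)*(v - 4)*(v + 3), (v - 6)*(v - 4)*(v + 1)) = v^2 - 10*v + 24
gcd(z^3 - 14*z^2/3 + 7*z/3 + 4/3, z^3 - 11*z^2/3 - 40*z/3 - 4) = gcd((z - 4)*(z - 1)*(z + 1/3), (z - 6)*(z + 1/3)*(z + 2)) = z + 1/3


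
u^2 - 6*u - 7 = (u - 7)*(u + 1)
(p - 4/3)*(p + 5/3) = p^2 + p/3 - 20/9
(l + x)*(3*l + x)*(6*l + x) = 18*l^3 + 27*l^2*x + 10*l*x^2 + x^3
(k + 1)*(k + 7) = k^2 + 8*k + 7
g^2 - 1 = (g - 1)*(g + 1)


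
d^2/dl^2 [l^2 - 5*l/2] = 2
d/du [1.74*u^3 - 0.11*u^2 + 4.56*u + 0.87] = 5.22*u^2 - 0.22*u + 4.56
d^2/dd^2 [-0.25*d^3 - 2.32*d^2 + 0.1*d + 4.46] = -1.5*d - 4.64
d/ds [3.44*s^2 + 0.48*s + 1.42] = 6.88*s + 0.48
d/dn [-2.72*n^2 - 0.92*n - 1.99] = -5.44*n - 0.92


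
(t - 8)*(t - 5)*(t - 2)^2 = t^4 - 17*t^3 + 96*t^2 - 212*t + 160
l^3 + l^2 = l^2*(l + 1)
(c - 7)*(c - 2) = c^2 - 9*c + 14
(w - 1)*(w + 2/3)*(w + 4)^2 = w^4 + 23*w^3/3 + 38*w^2/3 - 32*w/3 - 32/3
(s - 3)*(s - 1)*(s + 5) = s^3 + s^2 - 17*s + 15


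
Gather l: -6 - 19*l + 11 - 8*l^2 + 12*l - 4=-8*l^2 - 7*l + 1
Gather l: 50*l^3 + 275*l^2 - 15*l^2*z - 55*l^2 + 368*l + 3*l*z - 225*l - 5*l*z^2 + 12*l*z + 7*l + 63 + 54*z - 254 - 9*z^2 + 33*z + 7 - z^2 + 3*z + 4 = 50*l^3 + l^2*(220 - 15*z) + l*(-5*z^2 + 15*z + 150) - 10*z^2 + 90*z - 180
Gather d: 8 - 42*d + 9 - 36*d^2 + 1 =-36*d^2 - 42*d + 18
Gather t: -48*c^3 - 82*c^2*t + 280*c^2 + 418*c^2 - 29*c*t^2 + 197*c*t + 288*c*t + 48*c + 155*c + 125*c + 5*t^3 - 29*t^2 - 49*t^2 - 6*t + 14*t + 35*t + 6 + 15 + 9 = -48*c^3 + 698*c^2 + 328*c + 5*t^3 + t^2*(-29*c - 78) + t*(-82*c^2 + 485*c + 43) + 30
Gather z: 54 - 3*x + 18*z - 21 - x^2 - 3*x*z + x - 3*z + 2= -x^2 - 2*x + z*(15 - 3*x) + 35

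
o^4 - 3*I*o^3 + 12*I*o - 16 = (o - 2)*(o + 2)*(o - 4*I)*(o + I)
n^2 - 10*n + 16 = (n - 8)*(n - 2)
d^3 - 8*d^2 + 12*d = d*(d - 6)*(d - 2)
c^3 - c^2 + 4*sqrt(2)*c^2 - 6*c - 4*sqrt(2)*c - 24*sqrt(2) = (c - 3)*(c + 2)*(c + 4*sqrt(2))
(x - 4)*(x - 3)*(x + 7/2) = x^3 - 7*x^2/2 - 25*x/2 + 42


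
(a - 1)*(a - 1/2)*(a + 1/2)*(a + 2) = a^4 + a^3 - 9*a^2/4 - a/4 + 1/2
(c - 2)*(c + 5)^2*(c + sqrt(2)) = c^4 + sqrt(2)*c^3 + 8*c^3 + 5*c^2 + 8*sqrt(2)*c^2 - 50*c + 5*sqrt(2)*c - 50*sqrt(2)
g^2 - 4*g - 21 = (g - 7)*(g + 3)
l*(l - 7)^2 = l^3 - 14*l^2 + 49*l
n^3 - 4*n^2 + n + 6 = (n - 3)*(n - 2)*(n + 1)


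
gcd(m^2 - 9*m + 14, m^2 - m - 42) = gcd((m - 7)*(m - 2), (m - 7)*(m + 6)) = m - 7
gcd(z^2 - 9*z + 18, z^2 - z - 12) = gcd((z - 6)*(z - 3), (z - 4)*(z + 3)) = 1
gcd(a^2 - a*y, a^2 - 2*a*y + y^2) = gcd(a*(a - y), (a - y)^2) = -a + y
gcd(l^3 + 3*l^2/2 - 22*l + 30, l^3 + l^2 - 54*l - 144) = l + 6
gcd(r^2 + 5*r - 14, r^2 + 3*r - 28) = r + 7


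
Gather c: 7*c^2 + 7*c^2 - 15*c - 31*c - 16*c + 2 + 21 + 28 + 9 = 14*c^2 - 62*c + 60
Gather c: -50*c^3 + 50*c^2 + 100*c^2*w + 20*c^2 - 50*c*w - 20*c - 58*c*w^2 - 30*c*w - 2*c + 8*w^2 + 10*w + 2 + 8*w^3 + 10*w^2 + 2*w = -50*c^3 + c^2*(100*w + 70) + c*(-58*w^2 - 80*w - 22) + 8*w^3 + 18*w^2 + 12*w + 2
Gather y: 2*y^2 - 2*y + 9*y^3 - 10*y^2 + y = 9*y^3 - 8*y^2 - y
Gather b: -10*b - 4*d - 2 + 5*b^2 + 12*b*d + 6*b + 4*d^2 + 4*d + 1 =5*b^2 + b*(12*d - 4) + 4*d^2 - 1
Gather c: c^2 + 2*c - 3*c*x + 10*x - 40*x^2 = c^2 + c*(2 - 3*x) - 40*x^2 + 10*x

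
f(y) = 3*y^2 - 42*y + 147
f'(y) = 6*y - 42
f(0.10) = 142.83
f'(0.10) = -41.40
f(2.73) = 54.70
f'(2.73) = -25.62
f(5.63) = 5.63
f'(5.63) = -8.22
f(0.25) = 136.69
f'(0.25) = -40.50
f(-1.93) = 239.23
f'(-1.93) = -53.58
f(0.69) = 119.45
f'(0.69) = -37.86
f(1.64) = 86.19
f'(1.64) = -32.16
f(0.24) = 137.09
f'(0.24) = -40.56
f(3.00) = 48.00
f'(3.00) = -24.00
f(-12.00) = 1083.00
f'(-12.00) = -114.00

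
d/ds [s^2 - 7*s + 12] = 2*s - 7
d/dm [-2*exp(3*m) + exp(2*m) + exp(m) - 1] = (-6*exp(2*m) + 2*exp(m) + 1)*exp(m)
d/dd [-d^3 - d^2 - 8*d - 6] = -3*d^2 - 2*d - 8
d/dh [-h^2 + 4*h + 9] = 4 - 2*h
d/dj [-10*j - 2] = -10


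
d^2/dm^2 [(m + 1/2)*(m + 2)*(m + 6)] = 6*m + 17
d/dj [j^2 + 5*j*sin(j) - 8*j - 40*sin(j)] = 5*j*cos(j) + 2*j + 5*sin(j) - 40*cos(j) - 8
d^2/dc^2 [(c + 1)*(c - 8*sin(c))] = 2*(4*c + 4)*sin(c) - 16*cos(c) + 2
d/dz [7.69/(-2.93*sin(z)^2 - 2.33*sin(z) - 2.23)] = (45.0634*sin(z) + 17.9177)*cos(z)/(2.93*sin(z)^2 + 2.33*sin(z) + 2.23)^2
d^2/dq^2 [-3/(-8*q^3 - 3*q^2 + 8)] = 18*(12*q^2*(4*q + 1)^2 - (8*q + 1)*(8*q^3 + 3*q^2 - 8))/(8*q^3 + 3*q^2 - 8)^3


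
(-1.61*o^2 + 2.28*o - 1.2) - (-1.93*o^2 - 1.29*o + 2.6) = 0.32*o^2 + 3.57*o - 3.8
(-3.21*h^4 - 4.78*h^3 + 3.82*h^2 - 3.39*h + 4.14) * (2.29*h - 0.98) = -7.3509*h^5 - 7.8004*h^4 + 13.4322*h^3 - 11.5067*h^2 + 12.8028*h - 4.0572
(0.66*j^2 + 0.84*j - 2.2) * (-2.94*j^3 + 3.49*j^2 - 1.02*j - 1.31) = -1.9404*j^5 - 0.166199999999999*j^4 + 8.7264*j^3 - 9.3994*j^2 + 1.1436*j + 2.882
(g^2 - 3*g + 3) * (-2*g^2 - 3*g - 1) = -2*g^4 + 3*g^3 + 2*g^2 - 6*g - 3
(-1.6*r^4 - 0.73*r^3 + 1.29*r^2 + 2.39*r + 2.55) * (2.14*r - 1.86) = -3.424*r^5 + 1.4138*r^4 + 4.1184*r^3 + 2.7152*r^2 + 1.0116*r - 4.743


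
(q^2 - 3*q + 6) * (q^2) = q^4 - 3*q^3 + 6*q^2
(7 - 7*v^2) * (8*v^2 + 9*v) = -56*v^4 - 63*v^3 + 56*v^2 + 63*v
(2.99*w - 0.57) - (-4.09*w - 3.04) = 7.08*w + 2.47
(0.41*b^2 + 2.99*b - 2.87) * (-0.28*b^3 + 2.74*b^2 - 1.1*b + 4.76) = -0.1148*b^5 + 0.2862*b^4 + 8.5452*b^3 - 9.2012*b^2 + 17.3894*b - 13.6612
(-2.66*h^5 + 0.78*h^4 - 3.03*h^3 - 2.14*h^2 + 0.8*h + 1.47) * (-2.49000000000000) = 6.6234*h^5 - 1.9422*h^4 + 7.5447*h^3 + 5.3286*h^2 - 1.992*h - 3.6603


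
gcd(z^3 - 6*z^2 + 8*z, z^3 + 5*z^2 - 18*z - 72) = z - 4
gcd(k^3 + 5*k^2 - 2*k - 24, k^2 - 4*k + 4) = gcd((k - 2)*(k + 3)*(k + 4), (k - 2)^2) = k - 2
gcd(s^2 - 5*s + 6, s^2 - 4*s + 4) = s - 2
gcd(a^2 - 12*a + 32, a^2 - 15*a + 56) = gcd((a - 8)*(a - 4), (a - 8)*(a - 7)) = a - 8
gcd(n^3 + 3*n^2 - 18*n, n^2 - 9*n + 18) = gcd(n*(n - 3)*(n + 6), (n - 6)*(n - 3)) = n - 3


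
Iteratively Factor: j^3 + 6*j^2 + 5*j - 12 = (j + 3)*(j^2 + 3*j - 4) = (j + 3)*(j + 4)*(j - 1)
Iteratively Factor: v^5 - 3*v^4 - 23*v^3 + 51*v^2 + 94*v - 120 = (v - 5)*(v^4 + 2*v^3 - 13*v^2 - 14*v + 24) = (v - 5)*(v + 2)*(v^3 - 13*v + 12) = (v - 5)*(v + 2)*(v + 4)*(v^2 - 4*v + 3) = (v - 5)*(v - 1)*(v + 2)*(v + 4)*(v - 3)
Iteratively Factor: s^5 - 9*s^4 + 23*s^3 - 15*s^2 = (s)*(s^4 - 9*s^3 + 23*s^2 - 15*s) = s^2*(s^3 - 9*s^2 + 23*s - 15) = s^2*(s - 3)*(s^2 - 6*s + 5) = s^2*(s - 5)*(s - 3)*(s - 1)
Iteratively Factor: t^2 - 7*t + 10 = (t - 5)*(t - 2)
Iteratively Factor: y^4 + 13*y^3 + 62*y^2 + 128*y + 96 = (y + 4)*(y^3 + 9*y^2 + 26*y + 24) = (y + 4)^2*(y^2 + 5*y + 6) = (y + 3)*(y + 4)^2*(y + 2)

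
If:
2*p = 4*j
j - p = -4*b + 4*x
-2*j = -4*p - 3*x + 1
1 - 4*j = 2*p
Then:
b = 11/96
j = 1/8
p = 1/4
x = 1/12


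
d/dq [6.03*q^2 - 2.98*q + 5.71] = 12.06*q - 2.98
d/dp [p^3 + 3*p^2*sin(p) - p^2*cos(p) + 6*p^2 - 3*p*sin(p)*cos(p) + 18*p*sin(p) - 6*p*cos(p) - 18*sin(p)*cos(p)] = p^2*sin(p) + 3*p^2*cos(p) + 3*p^2 + 12*p*sin(p) + 16*p*cos(p) - 3*p*cos(2*p) + 12*p + 18*sin(p) - 3*sin(2*p)/2 - 6*cos(p) - 18*cos(2*p)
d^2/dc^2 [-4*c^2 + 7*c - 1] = -8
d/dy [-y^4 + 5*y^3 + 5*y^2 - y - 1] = -4*y^3 + 15*y^2 + 10*y - 1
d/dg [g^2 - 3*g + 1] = 2*g - 3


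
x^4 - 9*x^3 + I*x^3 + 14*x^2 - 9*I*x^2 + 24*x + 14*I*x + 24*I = (x - 6)*(x - 4)*(x + 1)*(x + I)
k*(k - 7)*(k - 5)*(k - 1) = k^4 - 13*k^3 + 47*k^2 - 35*k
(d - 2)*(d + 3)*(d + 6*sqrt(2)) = d^3 + d^2 + 6*sqrt(2)*d^2 - 6*d + 6*sqrt(2)*d - 36*sqrt(2)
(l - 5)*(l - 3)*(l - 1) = l^3 - 9*l^2 + 23*l - 15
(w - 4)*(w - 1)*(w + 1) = w^3 - 4*w^2 - w + 4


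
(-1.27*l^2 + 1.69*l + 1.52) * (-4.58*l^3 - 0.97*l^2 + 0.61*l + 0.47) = 5.8166*l^5 - 6.5083*l^4 - 9.3756*l^3 - 1.0404*l^2 + 1.7215*l + 0.7144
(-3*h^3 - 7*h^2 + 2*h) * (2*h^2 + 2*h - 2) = -6*h^5 - 20*h^4 - 4*h^3 + 18*h^2 - 4*h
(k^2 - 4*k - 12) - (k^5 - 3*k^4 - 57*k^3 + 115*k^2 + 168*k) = -k^5 + 3*k^4 + 57*k^3 - 114*k^2 - 172*k - 12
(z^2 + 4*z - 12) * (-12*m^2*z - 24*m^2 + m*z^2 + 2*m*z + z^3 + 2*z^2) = -12*m^2*z^3 - 72*m^2*z^2 + 48*m^2*z + 288*m^2 + m*z^4 + 6*m*z^3 - 4*m*z^2 - 24*m*z + z^5 + 6*z^4 - 4*z^3 - 24*z^2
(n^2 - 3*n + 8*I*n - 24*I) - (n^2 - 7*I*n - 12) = -3*n + 15*I*n + 12 - 24*I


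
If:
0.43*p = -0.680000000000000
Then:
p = -1.58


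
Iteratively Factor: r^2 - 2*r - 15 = (r - 5)*(r + 3)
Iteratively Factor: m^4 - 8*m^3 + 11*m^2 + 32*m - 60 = (m - 3)*(m^3 - 5*m^2 - 4*m + 20) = (m - 3)*(m - 2)*(m^2 - 3*m - 10) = (m - 3)*(m - 2)*(m + 2)*(m - 5)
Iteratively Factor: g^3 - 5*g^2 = (g)*(g^2 - 5*g) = g*(g - 5)*(g)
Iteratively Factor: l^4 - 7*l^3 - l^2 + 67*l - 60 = (l - 5)*(l^3 - 2*l^2 - 11*l + 12) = (l - 5)*(l - 1)*(l^2 - l - 12) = (l - 5)*(l - 4)*(l - 1)*(l + 3)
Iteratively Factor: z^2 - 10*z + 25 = (z - 5)*(z - 5)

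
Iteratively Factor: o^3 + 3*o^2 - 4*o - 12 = (o + 2)*(o^2 + o - 6) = (o - 2)*(o + 2)*(o + 3)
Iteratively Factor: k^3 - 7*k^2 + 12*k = (k)*(k^2 - 7*k + 12) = k*(k - 4)*(k - 3)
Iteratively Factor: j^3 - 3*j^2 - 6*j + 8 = (j - 4)*(j^2 + j - 2) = (j - 4)*(j - 1)*(j + 2)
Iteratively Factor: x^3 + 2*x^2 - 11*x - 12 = (x + 1)*(x^2 + x - 12) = (x + 1)*(x + 4)*(x - 3)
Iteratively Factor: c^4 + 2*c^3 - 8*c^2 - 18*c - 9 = (c - 3)*(c^3 + 5*c^2 + 7*c + 3) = (c - 3)*(c + 1)*(c^2 + 4*c + 3) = (c - 3)*(c + 1)^2*(c + 3)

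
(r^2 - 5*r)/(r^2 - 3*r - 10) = r/(r + 2)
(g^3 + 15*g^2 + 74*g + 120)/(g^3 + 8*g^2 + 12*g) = (g^2 + 9*g + 20)/(g*(g + 2))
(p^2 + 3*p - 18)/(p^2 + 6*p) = (p - 3)/p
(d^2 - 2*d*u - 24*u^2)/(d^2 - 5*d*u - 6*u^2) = (d + 4*u)/(d + u)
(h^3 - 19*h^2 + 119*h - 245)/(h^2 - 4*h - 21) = (h^2 - 12*h + 35)/(h + 3)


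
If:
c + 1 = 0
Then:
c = -1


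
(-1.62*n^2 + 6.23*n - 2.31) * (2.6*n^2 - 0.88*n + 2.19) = -4.212*n^4 + 17.6236*n^3 - 15.0362*n^2 + 15.6765*n - 5.0589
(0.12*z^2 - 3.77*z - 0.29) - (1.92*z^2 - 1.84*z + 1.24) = -1.8*z^2 - 1.93*z - 1.53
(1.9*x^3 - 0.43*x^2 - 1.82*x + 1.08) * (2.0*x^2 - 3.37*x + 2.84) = 3.8*x^5 - 7.263*x^4 + 3.2051*x^3 + 7.0722*x^2 - 8.8084*x + 3.0672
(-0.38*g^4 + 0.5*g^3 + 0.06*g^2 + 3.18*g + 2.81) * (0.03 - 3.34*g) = 1.2692*g^5 - 1.6814*g^4 - 0.1854*g^3 - 10.6194*g^2 - 9.29*g + 0.0843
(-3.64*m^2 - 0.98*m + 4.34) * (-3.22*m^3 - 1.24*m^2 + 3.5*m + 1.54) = 11.7208*m^5 + 7.6692*m^4 - 25.4996*m^3 - 14.4172*m^2 + 13.6808*m + 6.6836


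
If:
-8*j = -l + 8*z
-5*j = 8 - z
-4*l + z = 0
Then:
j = -248/187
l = 64/187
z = 256/187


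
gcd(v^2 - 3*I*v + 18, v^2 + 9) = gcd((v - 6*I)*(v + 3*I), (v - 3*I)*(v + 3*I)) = v + 3*I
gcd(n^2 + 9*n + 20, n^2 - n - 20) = n + 4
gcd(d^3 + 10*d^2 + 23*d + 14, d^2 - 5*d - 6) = d + 1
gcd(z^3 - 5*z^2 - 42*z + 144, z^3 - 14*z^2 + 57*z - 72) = z^2 - 11*z + 24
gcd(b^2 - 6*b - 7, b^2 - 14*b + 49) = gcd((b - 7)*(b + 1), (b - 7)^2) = b - 7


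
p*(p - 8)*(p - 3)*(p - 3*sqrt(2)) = p^4 - 11*p^3 - 3*sqrt(2)*p^3 + 24*p^2 + 33*sqrt(2)*p^2 - 72*sqrt(2)*p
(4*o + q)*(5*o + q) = 20*o^2 + 9*o*q + q^2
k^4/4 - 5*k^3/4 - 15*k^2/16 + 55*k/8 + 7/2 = (k/4 + 1/2)*(k - 4)*(k - 7/2)*(k + 1/2)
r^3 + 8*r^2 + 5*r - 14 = (r - 1)*(r + 2)*(r + 7)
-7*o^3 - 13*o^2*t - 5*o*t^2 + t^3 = (-7*o + t)*(o + t)^2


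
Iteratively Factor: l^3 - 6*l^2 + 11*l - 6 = (l - 3)*(l^2 - 3*l + 2) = (l - 3)*(l - 2)*(l - 1)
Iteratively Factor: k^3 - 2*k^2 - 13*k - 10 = (k - 5)*(k^2 + 3*k + 2) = (k - 5)*(k + 2)*(k + 1)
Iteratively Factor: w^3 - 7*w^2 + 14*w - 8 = (w - 2)*(w^2 - 5*w + 4) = (w - 4)*(w - 2)*(w - 1)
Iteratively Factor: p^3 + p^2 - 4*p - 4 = (p + 2)*(p^2 - p - 2) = (p - 2)*(p + 2)*(p + 1)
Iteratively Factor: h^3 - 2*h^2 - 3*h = (h)*(h^2 - 2*h - 3) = h*(h - 3)*(h + 1)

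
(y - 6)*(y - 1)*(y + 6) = y^3 - y^2 - 36*y + 36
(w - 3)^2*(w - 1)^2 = w^4 - 8*w^3 + 22*w^2 - 24*w + 9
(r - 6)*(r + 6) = r^2 - 36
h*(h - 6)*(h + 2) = h^3 - 4*h^2 - 12*h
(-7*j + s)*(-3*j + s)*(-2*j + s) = -42*j^3 + 41*j^2*s - 12*j*s^2 + s^3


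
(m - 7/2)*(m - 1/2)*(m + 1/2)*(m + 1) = m^4 - 5*m^3/2 - 15*m^2/4 + 5*m/8 + 7/8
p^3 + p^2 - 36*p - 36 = (p - 6)*(p + 1)*(p + 6)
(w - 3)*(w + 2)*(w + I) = w^3 - w^2 + I*w^2 - 6*w - I*w - 6*I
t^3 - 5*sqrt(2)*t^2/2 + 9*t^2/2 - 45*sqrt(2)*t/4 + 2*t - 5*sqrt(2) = (t + 1/2)*(t + 4)*(t - 5*sqrt(2)/2)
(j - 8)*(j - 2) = j^2 - 10*j + 16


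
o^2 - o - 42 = (o - 7)*(o + 6)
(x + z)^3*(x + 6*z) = x^4 + 9*x^3*z + 21*x^2*z^2 + 19*x*z^3 + 6*z^4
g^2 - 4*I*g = g*(g - 4*I)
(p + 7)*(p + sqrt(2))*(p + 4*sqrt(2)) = p^3 + 7*p^2 + 5*sqrt(2)*p^2 + 8*p + 35*sqrt(2)*p + 56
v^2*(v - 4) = v^3 - 4*v^2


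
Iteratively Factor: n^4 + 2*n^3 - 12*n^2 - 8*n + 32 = (n - 2)*(n^3 + 4*n^2 - 4*n - 16) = (n - 2)*(n + 2)*(n^2 + 2*n - 8) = (n - 2)^2*(n + 2)*(n + 4)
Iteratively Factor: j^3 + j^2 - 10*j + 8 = (j + 4)*(j^2 - 3*j + 2) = (j - 2)*(j + 4)*(j - 1)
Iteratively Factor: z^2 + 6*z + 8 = (z + 4)*(z + 2)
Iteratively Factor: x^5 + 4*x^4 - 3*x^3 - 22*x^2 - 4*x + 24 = (x + 3)*(x^4 + x^3 - 6*x^2 - 4*x + 8) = (x + 2)*(x + 3)*(x^3 - x^2 - 4*x + 4) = (x - 2)*(x + 2)*(x + 3)*(x^2 + x - 2) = (x - 2)*(x - 1)*(x + 2)*(x + 3)*(x + 2)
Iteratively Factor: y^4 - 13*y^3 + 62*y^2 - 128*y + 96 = (y - 4)*(y^3 - 9*y^2 + 26*y - 24) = (y - 4)*(y - 2)*(y^2 - 7*y + 12) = (y - 4)*(y - 3)*(y - 2)*(y - 4)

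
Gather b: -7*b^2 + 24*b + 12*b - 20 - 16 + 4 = -7*b^2 + 36*b - 32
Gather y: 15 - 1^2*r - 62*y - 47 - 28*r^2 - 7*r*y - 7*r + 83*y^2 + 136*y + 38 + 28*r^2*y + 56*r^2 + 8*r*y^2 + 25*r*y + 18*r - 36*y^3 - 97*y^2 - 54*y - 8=28*r^2 + 10*r - 36*y^3 + y^2*(8*r - 14) + y*(28*r^2 + 18*r + 20) - 2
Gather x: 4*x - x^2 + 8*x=-x^2 + 12*x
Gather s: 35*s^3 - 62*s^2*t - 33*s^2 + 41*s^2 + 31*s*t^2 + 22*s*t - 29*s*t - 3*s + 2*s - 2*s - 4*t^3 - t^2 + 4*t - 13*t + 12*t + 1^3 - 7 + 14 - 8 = 35*s^3 + s^2*(8 - 62*t) + s*(31*t^2 - 7*t - 3) - 4*t^3 - t^2 + 3*t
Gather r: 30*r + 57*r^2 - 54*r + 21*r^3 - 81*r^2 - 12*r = 21*r^3 - 24*r^2 - 36*r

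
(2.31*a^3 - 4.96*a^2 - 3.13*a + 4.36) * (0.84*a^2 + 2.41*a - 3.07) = 1.9404*a^5 + 1.4007*a^4 - 21.6745*a^3 + 11.3463*a^2 + 20.1167*a - 13.3852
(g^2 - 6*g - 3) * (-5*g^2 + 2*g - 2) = -5*g^4 + 32*g^3 + g^2 + 6*g + 6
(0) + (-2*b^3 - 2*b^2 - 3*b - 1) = -2*b^3 - 2*b^2 - 3*b - 1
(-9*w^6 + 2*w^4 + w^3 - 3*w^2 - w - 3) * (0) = 0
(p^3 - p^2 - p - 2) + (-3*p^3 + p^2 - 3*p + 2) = -2*p^3 - 4*p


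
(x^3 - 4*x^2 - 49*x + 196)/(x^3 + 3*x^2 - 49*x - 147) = (x - 4)/(x + 3)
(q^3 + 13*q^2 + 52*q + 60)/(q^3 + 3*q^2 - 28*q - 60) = (q + 5)/(q - 5)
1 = 1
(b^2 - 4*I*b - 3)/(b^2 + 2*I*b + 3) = (b - 3*I)/(b + 3*I)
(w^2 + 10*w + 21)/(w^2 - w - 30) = (w^2 + 10*w + 21)/(w^2 - w - 30)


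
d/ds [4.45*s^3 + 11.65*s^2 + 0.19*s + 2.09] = 13.35*s^2 + 23.3*s + 0.19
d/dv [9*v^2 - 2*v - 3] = 18*v - 2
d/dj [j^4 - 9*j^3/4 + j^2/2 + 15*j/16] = 4*j^3 - 27*j^2/4 + j + 15/16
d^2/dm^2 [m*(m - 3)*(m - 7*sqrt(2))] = 6*m - 14*sqrt(2) - 6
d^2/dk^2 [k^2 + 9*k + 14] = 2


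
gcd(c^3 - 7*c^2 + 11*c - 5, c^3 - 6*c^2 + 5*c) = c^2 - 6*c + 5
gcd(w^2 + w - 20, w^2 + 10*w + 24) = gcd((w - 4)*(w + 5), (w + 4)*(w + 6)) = 1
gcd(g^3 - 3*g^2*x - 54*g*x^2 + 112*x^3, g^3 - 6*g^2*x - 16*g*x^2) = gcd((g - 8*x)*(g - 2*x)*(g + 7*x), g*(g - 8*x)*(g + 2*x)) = -g + 8*x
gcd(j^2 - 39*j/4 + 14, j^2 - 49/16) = j - 7/4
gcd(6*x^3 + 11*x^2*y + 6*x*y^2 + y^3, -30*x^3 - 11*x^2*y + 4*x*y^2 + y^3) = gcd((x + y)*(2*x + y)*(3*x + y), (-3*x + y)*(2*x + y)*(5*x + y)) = 2*x + y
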